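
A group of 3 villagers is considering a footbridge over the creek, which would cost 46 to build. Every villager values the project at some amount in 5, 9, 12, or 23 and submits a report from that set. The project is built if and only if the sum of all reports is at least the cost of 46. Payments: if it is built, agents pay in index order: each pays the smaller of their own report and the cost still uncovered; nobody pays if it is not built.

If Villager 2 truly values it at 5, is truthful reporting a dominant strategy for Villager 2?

Yes

Check each profile of the others' reports and compare truth against every alternative report.
Others report (23, 23): truth gives 0, best alternative gives -4.
Others report (5, 5): truth gives 0, best alternative gives 0.
Others report (5, 9): truth gives 0, best alternative gives 0.
Others report (5, 12): truth gives 0, best alternative gives 0.
Others report (5, 23): truth gives 0, best alternative gives 0.
Others report (9, 5): truth gives 0, best alternative gives 0.
(Remaining 10 profiles checked similarly; truth is weakly best in each.)
In every case the truthful report is at least as good as any alternative, so it is a dominant strategy.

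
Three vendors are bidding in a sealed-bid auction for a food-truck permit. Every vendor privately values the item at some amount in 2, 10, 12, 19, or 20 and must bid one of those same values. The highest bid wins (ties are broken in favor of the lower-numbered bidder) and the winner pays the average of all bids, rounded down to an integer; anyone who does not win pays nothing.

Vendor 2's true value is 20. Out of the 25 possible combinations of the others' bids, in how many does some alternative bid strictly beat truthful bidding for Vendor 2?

Others bid (2, 2): truth gives 12; bid 10 gives 16 > 12. Violating.
Others bid (2, 10): truth gives 10; bid 10 gives 13 > 10. Violating.
Others bid (2, 12): truth gives 9; bid 12 gives 12 > 9. Violating.
Others bid (10, 2): truth gives 10; bid 12 gives 12 > 10. Violating.
Others bid (2, 19): truth gives 7; no alternative beats it.
Others bid (2, 20): truth gives 6; no alternative beats it.
(Checking all 25 profiles: 8 have a profitable deviation, 17 do not.)

8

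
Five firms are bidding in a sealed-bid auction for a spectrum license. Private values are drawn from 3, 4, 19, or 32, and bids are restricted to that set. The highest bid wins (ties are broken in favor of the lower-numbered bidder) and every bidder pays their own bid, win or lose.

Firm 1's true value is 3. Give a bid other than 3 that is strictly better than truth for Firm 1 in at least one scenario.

Suppose Firm 2 bids 3, Firm 3 bids 3, Firm 4 bids 3 and Firm 5 bids 4.
Bid 3: loses but pays 3, utility -3.
Bid 4: wins, pays 4, utility 3 - 4 = -1.
So bidding 4 beats truth here (-1 > -3).

4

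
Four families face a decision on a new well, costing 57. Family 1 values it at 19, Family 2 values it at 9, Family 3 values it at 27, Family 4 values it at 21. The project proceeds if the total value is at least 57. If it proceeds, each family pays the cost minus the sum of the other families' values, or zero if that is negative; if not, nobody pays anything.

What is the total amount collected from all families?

10

Total value 76 ≥ cost 57, so it is built.
Family 1: others sum to 57; max(0, 57 - 57) = 0.
Family 2: others sum to 67; max(0, 57 - 67) = 0.
Family 3: others sum to 49; max(0, 57 - 49) = 8.
Family 4: others sum to 55; max(0, 57 - 55) = 2.
Total collected = 0 + 0 + 8 + 2 = 10.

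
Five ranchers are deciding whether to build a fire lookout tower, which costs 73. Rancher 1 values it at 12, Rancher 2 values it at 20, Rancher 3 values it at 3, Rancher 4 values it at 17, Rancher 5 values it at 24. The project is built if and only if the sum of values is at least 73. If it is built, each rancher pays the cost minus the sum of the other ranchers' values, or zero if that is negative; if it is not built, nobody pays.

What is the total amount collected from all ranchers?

61

Total value 76 ≥ cost 73, so it is built.
Rancher 1: others sum to 64; max(0, 73 - 64) = 9.
Rancher 2: others sum to 56; max(0, 73 - 56) = 17.
Rancher 3: others sum to 73; max(0, 73 - 73) = 0.
Rancher 4: others sum to 59; max(0, 73 - 59) = 14.
Rancher 5: others sum to 52; max(0, 73 - 52) = 21.
Total collected = 9 + 17 + 0 + 14 + 21 = 61.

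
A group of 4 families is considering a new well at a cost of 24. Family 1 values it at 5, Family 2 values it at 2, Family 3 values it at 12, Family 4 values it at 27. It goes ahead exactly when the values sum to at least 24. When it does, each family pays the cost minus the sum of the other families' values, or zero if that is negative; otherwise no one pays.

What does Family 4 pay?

5

Total value 46 ≥ cost 24, so the project is built.
The other families' values sum to 19.
Cost minus that sum is 24 - 19 = 5.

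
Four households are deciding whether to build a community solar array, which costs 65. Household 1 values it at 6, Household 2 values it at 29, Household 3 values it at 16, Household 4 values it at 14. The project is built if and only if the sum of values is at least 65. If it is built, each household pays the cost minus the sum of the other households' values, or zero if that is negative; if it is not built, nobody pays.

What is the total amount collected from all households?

65

Total value 65 ≥ cost 65, so it is built.
Household 1: others sum to 59; max(0, 65 - 59) = 6.
Household 2: others sum to 36; max(0, 65 - 36) = 29.
Household 3: others sum to 49; max(0, 65 - 49) = 16.
Household 4: others sum to 51; max(0, 65 - 51) = 14.
Total collected = 6 + 29 + 16 + 14 = 65.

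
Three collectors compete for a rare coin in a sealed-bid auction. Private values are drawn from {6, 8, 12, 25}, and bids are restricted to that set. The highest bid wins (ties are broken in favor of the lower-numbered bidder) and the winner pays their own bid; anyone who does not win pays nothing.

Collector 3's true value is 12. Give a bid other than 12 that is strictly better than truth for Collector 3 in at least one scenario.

8

Suppose Collector 1 bids 6 and Collector 2 bids 6.
Bid 12: wins, pays 12, utility 12 - 12 = 0.
Bid 8: wins, pays 8, utility 12 - 8 = 4.
So bidding 8 beats truth here (4 > 0).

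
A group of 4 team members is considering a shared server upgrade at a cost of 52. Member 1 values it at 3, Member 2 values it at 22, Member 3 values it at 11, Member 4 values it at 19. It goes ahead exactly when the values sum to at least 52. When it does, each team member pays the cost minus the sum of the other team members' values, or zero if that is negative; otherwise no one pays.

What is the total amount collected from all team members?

Total value 55 ≥ cost 52, so it is built.
Member 1: others sum to 52; max(0, 52 - 52) = 0.
Member 2: others sum to 33; max(0, 52 - 33) = 19.
Member 3: others sum to 44; max(0, 52 - 44) = 8.
Member 4: others sum to 36; max(0, 52 - 36) = 16.
Total collected = 0 + 19 + 8 + 16 = 43.

43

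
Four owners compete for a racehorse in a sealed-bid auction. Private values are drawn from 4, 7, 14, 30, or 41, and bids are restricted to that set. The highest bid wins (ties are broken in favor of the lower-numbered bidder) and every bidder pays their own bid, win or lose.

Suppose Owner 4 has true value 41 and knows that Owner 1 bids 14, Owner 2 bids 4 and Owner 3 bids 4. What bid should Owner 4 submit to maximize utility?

Bid 4: loses but pays 4, utility -4.
Bid 7: loses but pays 7, utility -7.
Bid 14: loses but pays 14, utility -14.
Bid 30: wins, pays 30, utility 41 - 30 = 11.
Bid 41: wins, pays 41, utility 41 - 41 = 0.
The best choice is 30 with utility 11.

30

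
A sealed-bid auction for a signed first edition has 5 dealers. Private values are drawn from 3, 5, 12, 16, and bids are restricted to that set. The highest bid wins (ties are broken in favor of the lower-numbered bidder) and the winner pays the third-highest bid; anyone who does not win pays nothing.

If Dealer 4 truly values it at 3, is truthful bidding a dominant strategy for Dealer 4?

Yes

Check each profile of the others' bids and compare truth against every alternative bid.
Others bid (3, 3, 3, 3): truth gives 0, best alternative gives 0.
Others bid (3, 3, 3, 5): truth gives 0, best alternative gives 0.
Others bid (3, 3, 3, 12): truth gives 0, best alternative gives 0.
Others bid (3, 3, 3, 16): truth gives 0, best alternative gives 0.
Others bid (3, 3, 5, 3): truth gives 0, best alternative gives 0.
Others bid (3, 3, 5, 5): truth gives 0, best alternative gives 0.
(Remaining 250 profiles checked similarly; truth is weakly best in each.)
In every case the truthful bid is at least as good as any alternative, so it is a dominant strategy.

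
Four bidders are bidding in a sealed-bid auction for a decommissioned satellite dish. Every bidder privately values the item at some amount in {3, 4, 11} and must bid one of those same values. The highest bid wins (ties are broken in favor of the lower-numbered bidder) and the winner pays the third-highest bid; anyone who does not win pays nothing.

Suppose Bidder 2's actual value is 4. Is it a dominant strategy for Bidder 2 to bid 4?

No

Consider the case where Bidder 1 bids 3, Bidder 3 bids 3 and Bidder 4 bids 11.
Truthful bid 4: loses, pays 0, utility 0.
Bid 11 instead: wins, pays 3, utility 4 - 3 = 1.
Since 1 > 0, bidding 11 is strictly better here, so truthful bidding is not dominant.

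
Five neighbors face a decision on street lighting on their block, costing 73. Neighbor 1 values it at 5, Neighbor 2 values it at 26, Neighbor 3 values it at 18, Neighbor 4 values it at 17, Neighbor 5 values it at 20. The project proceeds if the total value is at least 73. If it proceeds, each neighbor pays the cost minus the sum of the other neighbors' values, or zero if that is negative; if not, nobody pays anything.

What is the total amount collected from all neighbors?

29

Total value 86 ≥ cost 73, so it is built.
Neighbor 1: others sum to 81; max(0, 73 - 81) = 0.
Neighbor 2: others sum to 60; max(0, 73 - 60) = 13.
Neighbor 3: others sum to 68; max(0, 73 - 68) = 5.
Neighbor 4: others sum to 69; max(0, 73 - 69) = 4.
Neighbor 5: others sum to 66; max(0, 73 - 66) = 7.
Total collected = 0 + 13 + 5 + 4 + 7 = 29.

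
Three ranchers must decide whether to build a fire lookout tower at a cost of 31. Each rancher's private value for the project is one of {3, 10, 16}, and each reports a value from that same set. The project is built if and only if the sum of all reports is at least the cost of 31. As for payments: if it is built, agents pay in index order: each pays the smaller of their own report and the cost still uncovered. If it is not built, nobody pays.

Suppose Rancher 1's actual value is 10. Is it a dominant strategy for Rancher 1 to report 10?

No

Consider the case where Rancher 2 reports 16 and Rancher 3 reports 16.
Truthful report 10: project built, pays 10, utility 10 - 10 = 0.
Report 3 instead: project built, pays 3, utility 10 - 3 = 7.
Since 7 > 0, reporting 3 is strictly better here, so truthful reporting is not dominant.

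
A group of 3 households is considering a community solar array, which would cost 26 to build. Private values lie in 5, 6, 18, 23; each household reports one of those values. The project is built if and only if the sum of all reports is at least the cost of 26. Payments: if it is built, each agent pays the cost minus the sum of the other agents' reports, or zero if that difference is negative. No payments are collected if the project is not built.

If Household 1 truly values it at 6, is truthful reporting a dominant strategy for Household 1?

Check each profile of the others' reports and compare truth against every alternative report.
Others report (5, 23): truth gives 6, best alternative gives 6.
Others report (6, 23): truth gives 6, best alternative gives 6.
Others report (18, 18): truth gives 6, best alternative gives 6.
Others report (18, 23): truth gives 6, best alternative gives 6.
Others report (23, 5): truth gives 6, best alternative gives 6.
Others report (23, 6): truth gives 6, best alternative gives 6.
(Remaining 10 profiles checked similarly; truth is weakly best in each.)
In every case the truthful report is at least as good as any alternative, so it is a dominant strategy.

Yes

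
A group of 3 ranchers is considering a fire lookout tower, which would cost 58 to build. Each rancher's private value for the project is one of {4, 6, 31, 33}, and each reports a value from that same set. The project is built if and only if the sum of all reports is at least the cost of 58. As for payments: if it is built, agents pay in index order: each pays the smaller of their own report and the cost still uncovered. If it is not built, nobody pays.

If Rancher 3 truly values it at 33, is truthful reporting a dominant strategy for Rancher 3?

Check each profile of the others' reports and compare truth against every alternative report.
Others report (31, 31): truth gives 33, best alternative gives 33.
Others report (31, 33): truth gives 33, best alternative gives 33.
Others report (33, 31): truth gives 33, best alternative gives 33.
Others report (33, 33): truth gives 33, best alternative gives 33.
Others report (6, 33): truth gives 14, best alternative gives 14.
Others report (33, 6): truth gives 14, best alternative gives 14.
(Remaining 10 profiles checked similarly; truth is weakly best in each.)
In every case the truthful report is at least as good as any alternative, so it is a dominant strategy.

Yes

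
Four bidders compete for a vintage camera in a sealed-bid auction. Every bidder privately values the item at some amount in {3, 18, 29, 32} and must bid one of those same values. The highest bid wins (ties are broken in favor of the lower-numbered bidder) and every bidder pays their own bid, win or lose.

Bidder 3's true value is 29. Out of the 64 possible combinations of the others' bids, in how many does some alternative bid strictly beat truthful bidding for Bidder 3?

54

Others bid (3, 3, 3): truth gives 0; bid 18 gives 11 > 0. Violating.
Others bid (3, 3, 18): truth gives 0; bid 18 gives 11 > 0. Violating.
Others bid (3, 3, 32): truth gives -29; bid 3 gives -3 > -29. Violating.
Others bid (3, 18, 32): truth gives -29; bid 3 gives -3 > -29. Violating.
Others bid (3, 3, 29): truth gives 0; no alternative beats it.
Others bid (3, 18, 3): truth gives 0; no alternative beats it.
(Checking all 64 profiles: 54 have a profitable deviation, 10 do not.)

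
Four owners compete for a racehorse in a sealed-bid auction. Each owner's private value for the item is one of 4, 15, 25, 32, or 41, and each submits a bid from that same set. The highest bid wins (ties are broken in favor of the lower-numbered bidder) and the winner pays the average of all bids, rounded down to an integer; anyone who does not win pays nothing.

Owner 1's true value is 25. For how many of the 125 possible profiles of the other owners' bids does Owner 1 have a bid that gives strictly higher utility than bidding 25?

Others bid (4, 4, 4): truth gives 16; bid 4 gives 21 > 16. Violating.
Others bid (4, 4, 15): truth gives 13; bid 15 gives 16 > 13. Violating.
Others bid (4, 4, 32): truth gives 0; bid 32 gives 7 > 0. Violating.
Others bid (4, 4, 41): truth gives 0; bid 41 gives 3 > 0. Violating.
Others bid (4, 4, 25): truth gives 11; no alternative beats it.
Others bid (4, 15, 25): truth gives 8; no alternative beats it.
(Checking all 125 profiles: 29 have a profitable deviation, 96 do not.)

29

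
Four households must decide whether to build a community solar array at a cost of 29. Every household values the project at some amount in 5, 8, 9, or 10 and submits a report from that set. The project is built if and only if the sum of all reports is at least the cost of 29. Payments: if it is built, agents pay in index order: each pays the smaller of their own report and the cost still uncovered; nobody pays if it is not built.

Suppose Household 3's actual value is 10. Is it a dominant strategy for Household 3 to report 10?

Consider the case where Household 1 reports 5, Household 2 reports 5 and Household 4 reports 10.
Truthful report 10: project built, pays 10, utility 10 - 10 = 0.
Report 9 instead: project built, pays 9, utility 10 - 9 = 1.
Since 1 > 0, reporting 9 is strictly better here, so truthful reporting is not dominant.

No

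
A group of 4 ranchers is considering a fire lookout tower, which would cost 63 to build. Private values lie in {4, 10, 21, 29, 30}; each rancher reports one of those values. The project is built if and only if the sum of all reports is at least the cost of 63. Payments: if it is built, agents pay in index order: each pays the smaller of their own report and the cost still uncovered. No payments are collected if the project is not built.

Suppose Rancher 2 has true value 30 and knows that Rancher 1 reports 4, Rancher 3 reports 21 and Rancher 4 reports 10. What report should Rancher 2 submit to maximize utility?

29

Report 4: project not built, utility 0.
Report 10: project not built, utility 0.
Report 21: project not built, utility 0.
Report 29: project built, pays 29, utility 30 - 29 = 1.
Report 30: project built, pays 30, utility 30 - 30 = 0.
The best choice is 29 with utility 1.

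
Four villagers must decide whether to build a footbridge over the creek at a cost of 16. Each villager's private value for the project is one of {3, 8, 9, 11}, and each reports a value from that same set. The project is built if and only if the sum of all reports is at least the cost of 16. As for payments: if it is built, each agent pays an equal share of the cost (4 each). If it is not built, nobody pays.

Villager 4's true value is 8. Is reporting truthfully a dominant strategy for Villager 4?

Check each profile of the others' reports and compare truth against every alternative report.
Others report (3, 3, 3): truth gives 4, best alternative gives 4.
Others report (3, 3, 8): truth gives 4, best alternative gives 4.
Others report (3, 3, 9): truth gives 4, best alternative gives 4.
Others report (3, 3, 11): truth gives 4, best alternative gives 4.
Others report (3, 8, 3): truth gives 4, best alternative gives 4.
Others report (3, 8, 8): truth gives 4, best alternative gives 4.
(Remaining 58 profiles checked similarly; truth is weakly best in each.)
In every case the truthful report is at least as good as any alternative, so it is a dominant strategy.

Yes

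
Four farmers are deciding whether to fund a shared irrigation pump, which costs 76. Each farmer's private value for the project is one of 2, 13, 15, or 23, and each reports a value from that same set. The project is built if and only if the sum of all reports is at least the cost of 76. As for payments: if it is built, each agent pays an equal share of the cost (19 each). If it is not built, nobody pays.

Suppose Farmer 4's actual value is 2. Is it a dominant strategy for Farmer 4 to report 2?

Check each profile of the others' reports and compare truth against every alternative report.
Others report (23, 23, 23): truth gives 0, best alternative gives -17.
Others report (2, 2, 2): truth gives 0, best alternative gives 0.
Others report (2, 2, 13): truth gives 0, best alternative gives 0.
Others report (2, 2, 15): truth gives 0, best alternative gives 0.
Others report (2, 2, 23): truth gives 0, best alternative gives 0.
Others report (2, 13, 2): truth gives 0, best alternative gives 0.
(Remaining 58 profiles checked similarly; truth is weakly best in each.)
In every case the truthful report is at least as good as any alternative, so it is a dominant strategy.

Yes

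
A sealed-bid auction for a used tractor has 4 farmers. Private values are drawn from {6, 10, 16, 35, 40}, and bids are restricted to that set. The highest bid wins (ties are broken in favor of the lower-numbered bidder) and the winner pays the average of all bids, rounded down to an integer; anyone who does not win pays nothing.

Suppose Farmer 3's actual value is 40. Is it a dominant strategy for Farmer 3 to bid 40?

Consider the case where Farmer 1 bids 6, Farmer 2 bids 6 and Farmer 4 bids 6.
Truthful bid 40: wins, pays 14, utility 40 - 14 = 26.
Bid 10 instead: wins, pays 7, utility 40 - 7 = 33.
Since 33 > 26, bidding 10 is strictly better here, so truthful bidding is not dominant.

No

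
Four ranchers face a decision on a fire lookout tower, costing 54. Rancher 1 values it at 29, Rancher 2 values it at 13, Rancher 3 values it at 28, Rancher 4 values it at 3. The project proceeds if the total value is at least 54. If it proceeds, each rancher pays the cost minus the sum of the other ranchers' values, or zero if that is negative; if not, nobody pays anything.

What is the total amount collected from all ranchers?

Total value 73 ≥ cost 54, so it is built.
Rancher 1: others sum to 44; max(0, 54 - 44) = 10.
Rancher 2: others sum to 60; max(0, 54 - 60) = 0.
Rancher 3: others sum to 45; max(0, 54 - 45) = 9.
Rancher 4: others sum to 70; max(0, 54 - 70) = 0.
Total collected = 10 + 0 + 9 + 0 = 19.

19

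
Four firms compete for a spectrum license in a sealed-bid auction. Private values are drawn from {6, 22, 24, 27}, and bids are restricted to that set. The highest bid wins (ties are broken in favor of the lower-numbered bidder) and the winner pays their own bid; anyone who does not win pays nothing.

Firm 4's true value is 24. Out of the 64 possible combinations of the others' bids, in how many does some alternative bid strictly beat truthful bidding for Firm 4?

Others bid (6, 6, 6): truth gives 0; bid 22 gives 2 > 0. Violating.
Others bid (6, 6, 22): truth gives 0; no alternative beats it.
Others bid (6, 6, 24): truth gives 0; no alternative beats it.
(Checking all 64 profiles: 1 has a profitable deviation, 63 do not.)

1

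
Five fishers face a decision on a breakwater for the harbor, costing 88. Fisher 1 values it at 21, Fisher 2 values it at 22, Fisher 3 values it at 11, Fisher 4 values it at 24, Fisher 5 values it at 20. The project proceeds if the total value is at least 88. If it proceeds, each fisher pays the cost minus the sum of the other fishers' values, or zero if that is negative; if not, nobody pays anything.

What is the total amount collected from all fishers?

48

Total value 98 ≥ cost 88, so it is built.
Fisher 1: others sum to 77; max(0, 88 - 77) = 11.
Fisher 2: others sum to 76; max(0, 88 - 76) = 12.
Fisher 3: others sum to 87; max(0, 88 - 87) = 1.
Fisher 4: others sum to 74; max(0, 88 - 74) = 14.
Fisher 5: others sum to 78; max(0, 88 - 78) = 10.
Total collected = 11 + 12 + 1 + 14 + 10 = 48.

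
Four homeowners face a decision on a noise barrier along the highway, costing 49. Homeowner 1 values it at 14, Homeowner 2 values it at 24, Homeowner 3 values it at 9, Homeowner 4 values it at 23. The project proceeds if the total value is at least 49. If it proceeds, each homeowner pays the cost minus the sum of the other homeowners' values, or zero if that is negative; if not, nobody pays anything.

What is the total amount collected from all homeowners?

Total value 70 ≥ cost 49, so it is built.
Homeowner 1: others sum to 56; max(0, 49 - 56) = 0.
Homeowner 2: others sum to 46; max(0, 49 - 46) = 3.
Homeowner 3: others sum to 61; max(0, 49 - 61) = 0.
Homeowner 4: others sum to 47; max(0, 49 - 47) = 2.
Total collected = 0 + 3 + 0 + 2 = 5.

5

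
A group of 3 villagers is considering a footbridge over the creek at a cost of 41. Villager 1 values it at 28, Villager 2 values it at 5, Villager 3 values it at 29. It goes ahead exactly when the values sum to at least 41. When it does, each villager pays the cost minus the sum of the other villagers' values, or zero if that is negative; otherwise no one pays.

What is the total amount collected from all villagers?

Total value 62 ≥ cost 41, so it is built.
Villager 1: others sum to 34; max(0, 41 - 34) = 7.
Villager 2: others sum to 57; max(0, 41 - 57) = 0.
Villager 3: others sum to 33; max(0, 41 - 33) = 8.
Total collected = 7 + 0 + 8 = 15.

15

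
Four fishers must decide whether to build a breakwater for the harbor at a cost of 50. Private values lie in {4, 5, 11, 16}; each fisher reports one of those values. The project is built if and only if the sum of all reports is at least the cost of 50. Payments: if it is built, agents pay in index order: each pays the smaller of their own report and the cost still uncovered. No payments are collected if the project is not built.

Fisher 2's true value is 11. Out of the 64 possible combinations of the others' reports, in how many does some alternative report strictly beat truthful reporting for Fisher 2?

Others report (16, 16, 16): truth gives 0; report 4 gives 7 > 0. Violating.
Others report (4, 4, 4): truth gives 0; no alternative beats it.
Others report (4, 4, 5): truth gives 0; no alternative beats it.
(Checking all 64 profiles: 1 has a profitable deviation, 63 do not.)

1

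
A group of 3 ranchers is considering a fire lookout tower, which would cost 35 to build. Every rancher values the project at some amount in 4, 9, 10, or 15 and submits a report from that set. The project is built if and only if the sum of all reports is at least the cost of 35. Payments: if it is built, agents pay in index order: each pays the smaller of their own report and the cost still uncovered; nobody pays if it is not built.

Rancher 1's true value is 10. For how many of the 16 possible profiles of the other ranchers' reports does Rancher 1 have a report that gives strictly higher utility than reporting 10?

Others report (15, 15): truth gives 0; report 9 gives 1 > 0. Violating.
Others report (4, 4): truth gives 0; no alternative beats it.
Others report (4, 9): truth gives 0; no alternative beats it.
(Checking all 16 profiles: 1 has a profitable deviation, 15 do not.)

1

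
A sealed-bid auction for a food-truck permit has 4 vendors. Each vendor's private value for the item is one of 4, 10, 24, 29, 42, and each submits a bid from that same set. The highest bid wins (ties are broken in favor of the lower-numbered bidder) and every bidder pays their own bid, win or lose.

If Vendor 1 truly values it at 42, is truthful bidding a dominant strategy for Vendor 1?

Consider the case where Vendor 2 bids 4, Vendor 3 bids 4 and Vendor 4 bids 4.
Truthful bid 42: wins, pays 42, utility 42 - 42 = 0.
Bid 4 instead: wins, pays 4, utility 42 - 4 = 38.
Since 38 > 0, bidding 4 is strictly better here, so truthful bidding is not dominant.

No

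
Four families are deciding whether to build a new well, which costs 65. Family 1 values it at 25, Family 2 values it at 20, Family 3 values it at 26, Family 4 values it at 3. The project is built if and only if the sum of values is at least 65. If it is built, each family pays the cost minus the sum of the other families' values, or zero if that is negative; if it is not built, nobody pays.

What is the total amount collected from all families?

Total value 74 ≥ cost 65, so it is built.
Family 1: others sum to 49; max(0, 65 - 49) = 16.
Family 2: others sum to 54; max(0, 65 - 54) = 11.
Family 3: others sum to 48; max(0, 65 - 48) = 17.
Family 4: others sum to 71; max(0, 65 - 71) = 0.
Total collected = 16 + 11 + 17 + 0 = 44.

44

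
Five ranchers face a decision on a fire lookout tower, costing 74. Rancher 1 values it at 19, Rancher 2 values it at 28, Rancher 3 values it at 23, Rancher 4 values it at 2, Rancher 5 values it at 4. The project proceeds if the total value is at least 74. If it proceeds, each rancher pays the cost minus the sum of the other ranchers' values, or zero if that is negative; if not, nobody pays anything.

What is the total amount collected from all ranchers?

Total value 76 ≥ cost 74, so it is built.
Rancher 1: others sum to 57; max(0, 74 - 57) = 17.
Rancher 2: others sum to 48; max(0, 74 - 48) = 26.
Rancher 3: others sum to 53; max(0, 74 - 53) = 21.
Rancher 4: others sum to 74; max(0, 74 - 74) = 0.
Rancher 5: others sum to 72; max(0, 74 - 72) = 2.
Total collected = 17 + 26 + 21 + 0 + 2 = 66.

66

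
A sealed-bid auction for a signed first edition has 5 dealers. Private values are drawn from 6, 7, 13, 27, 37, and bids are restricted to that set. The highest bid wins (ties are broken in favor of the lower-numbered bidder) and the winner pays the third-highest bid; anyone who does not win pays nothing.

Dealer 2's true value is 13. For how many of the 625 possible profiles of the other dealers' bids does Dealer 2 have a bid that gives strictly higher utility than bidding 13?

64

Others bid (6, 6, 6, 27): truth gives 0; bid 27 gives 7 > 0. Violating.
Others bid (6, 6, 6, 37): truth gives 0; bid 37 gives 7 > 0. Violating.
Others bid (6, 6, 7, 27): truth gives 0; bid 27 gives 6 > 0. Violating.
Others bid (6, 6, 7, 37): truth gives 0; bid 37 gives 6 > 0. Violating.
Others bid (6, 6, 6, 6): truth gives 7; no alternative beats it.
Others bid (6, 6, 6, 7): truth gives 7; no alternative beats it.
(Checking all 625 profiles: 64 have a profitable deviation, 561 do not.)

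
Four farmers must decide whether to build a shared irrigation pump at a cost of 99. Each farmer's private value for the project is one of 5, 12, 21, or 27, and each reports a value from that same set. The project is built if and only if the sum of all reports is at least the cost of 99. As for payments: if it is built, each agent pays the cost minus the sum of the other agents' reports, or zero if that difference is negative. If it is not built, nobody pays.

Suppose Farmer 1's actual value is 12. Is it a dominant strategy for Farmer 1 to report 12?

Yes

Check each profile of the others' reports and compare truth against every alternative report.
Others report (5, 5, 5): truth gives 0, best alternative gives 0.
Others report (5, 5, 12): truth gives 0, best alternative gives 0.
Others report (5, 5, 21): truth gives 0, best alternative gives 0.
Others report (5, 5, 27): truth gives 0, best alternative gives 0.
Others report (5, 12, 5): truth gives 0, best alternative gives 0.
Others report (5, 12, 12): truth gives 0, best alternative gives 0.
(Remaining 58 profiles checked similarly; truth is weakly best in each.)
In every case the truthful report is at least as good as any alternative, so it is a dominant strategy.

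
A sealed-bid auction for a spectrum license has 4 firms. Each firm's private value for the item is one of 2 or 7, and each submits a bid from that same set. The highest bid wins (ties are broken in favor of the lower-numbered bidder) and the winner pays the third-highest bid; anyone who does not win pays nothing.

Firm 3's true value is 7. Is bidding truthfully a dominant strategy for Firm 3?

Yes

Check each profile of the others' bids and compare truth against every alternative bid.
Others bid (2, 2, 2): truth gives 5, best alternative gives 0.
Others bid (2, 2, 7): truth gives 5, best alternative gives 0.
Others bid (2, 7, 2): truth gives 0, best alternative gives 0.
Others bid (2, 7, 7): truth gives 0, best alternative gives 0.
Others bid (7, 2, 2): truth gives 0, best alternative gives 0.
Others bid (7, 2, 7): truth gives 0, best alternative gives 0.
(Remaining 2 profiles checked similarly; truth is weakly best in each.)
In every case the truthful bid is at least as good as any alternative, so it is a dominant strategy.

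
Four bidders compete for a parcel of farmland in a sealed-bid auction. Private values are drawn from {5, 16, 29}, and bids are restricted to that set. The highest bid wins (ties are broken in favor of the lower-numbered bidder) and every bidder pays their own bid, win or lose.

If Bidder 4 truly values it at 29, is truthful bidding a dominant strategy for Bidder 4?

Consider the case where Bidder 1 bids 5, Bidder 2 bids 5 and Bidder 3 bids 5.
Truthful bid 29: wins, pays 29, utility 29 - 29 = 0.
Bid 16 instead: wins, pays 16, utility 29 - 16 = 13.
Since 13 > 0, bidding 16 is strictly better here, so truthful bidding is not dominant.

No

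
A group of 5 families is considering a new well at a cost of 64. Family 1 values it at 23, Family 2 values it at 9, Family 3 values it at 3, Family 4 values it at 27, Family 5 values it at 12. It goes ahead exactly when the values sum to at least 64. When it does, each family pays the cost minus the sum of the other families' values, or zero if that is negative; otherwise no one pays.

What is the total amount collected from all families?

32

Total value 74 ≥ cost 64, so it is built.
Family 1: others sum to 51; max(0, 64 - 51) = 13.
Family 2: others sum to 65; max(0, 64 - 65) = 0.
Family 3: others sum to 71; max(0, 64 - 71) = 0.
Family 4: others sum to 47; max(0, 64 - 47) = 17.
Family 5: others sum to 62; max(0, 64 - 62) = 2.
Total collected = 13 + 0 + 0 + 17 + 2 = 32.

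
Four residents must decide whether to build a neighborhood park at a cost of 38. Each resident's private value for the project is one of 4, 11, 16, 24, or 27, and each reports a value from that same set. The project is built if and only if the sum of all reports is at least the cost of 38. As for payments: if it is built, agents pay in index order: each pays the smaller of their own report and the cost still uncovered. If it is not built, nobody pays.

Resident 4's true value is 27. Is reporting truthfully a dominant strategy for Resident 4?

Yes

Check each profile of the others' reports and compare truth against every alternative report.
Others report (4, 4, 4): truth gives 1, best alternative gives 0.
Others report (4, 11, 24): truth gives 27, best alternative gives 27.
Others report (4, 11, 27): truth gives 27, best alternative gives 27.
Others report (4, 16, 24): truth gives 27, best alternative gives 27.
Others report (4, 16, 27): truth gives 27, best alternative gives 27.
Others report (4, 24, 11): truth gives 27, best alternative gives 27.
(Remaining 119 profiles checked similarly; truth is weakly best in each.)
In every case the truthful report is at least as good as any alternative, so it is a dominant strategy.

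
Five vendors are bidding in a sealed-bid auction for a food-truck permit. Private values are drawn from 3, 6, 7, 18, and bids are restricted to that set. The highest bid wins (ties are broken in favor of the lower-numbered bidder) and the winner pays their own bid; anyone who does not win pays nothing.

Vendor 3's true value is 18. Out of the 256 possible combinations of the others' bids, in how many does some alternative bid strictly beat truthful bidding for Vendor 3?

36

Others bid (3, 3, 3, 3): truth gives 0; bid 6 gives 12 > 0. Violating.
Others bid (3, 3, 3, 6): truth gives 0; bid 6 gives 12 > 0. Violating.
Others bid (3, 3, 3, 7): truth gives 0; bid 7 gives 11 > 0. Violating.
Others bid (3, 3, 6, 3): truth gives 0; bid 6 gives 12 > 0. Violating.
Others bid (3, 3, 3, 18): truth gives 0; no alternative beats it.
Others bid (3, 3, 6, 18): truth gives 0; no alternative beats it.
(Checking all 256 profiles: 36 have a profitable deviation, 220 do not.)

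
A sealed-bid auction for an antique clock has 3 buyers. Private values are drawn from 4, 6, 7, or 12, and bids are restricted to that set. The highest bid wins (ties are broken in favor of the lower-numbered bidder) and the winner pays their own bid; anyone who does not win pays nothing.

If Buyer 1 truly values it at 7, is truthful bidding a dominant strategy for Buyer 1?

No

Consider the case where Buyer 2 bids 4 and Buyer 3 bids 4.
Truthful bid 7: wins, pays 7, utility 7 - 7 = 0.
Bid 4 instead: wins, pays 4, utility 7 - 4 = 3.
Since 3 > 0, bidding 4 is strictly better here, so truthful bidding is not dominant.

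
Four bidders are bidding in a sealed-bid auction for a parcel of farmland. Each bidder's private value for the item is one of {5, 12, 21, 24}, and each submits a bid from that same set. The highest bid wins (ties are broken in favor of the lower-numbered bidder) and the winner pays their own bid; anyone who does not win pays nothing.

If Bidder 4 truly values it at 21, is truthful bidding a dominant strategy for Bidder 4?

No

Consider the case where Bidder 1 bids 5, Bidder 2 bids 5 and Bidder 3 bids 5.
Truthful bid 21: wins, pays 21, utility 21 - 21 = 0.
Bid 12 instead: wins, pays 12, utility 21 - 12 = 9.
Since 9 > 0, bidding 12 is strictly better here, so truthful bidding is not dominant.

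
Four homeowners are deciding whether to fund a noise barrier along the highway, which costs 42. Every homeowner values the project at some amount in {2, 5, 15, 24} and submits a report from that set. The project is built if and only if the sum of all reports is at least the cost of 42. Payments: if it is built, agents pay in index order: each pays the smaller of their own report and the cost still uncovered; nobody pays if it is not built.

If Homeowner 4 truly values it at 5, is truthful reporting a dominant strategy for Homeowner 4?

Check each profile of the others' reports and compare truth against every alternative report.
Others report (2, 24, 24): truth gives 5, best alternative gives 5.
Others report (5, 15, 24): truth gives 5, best alternative gives 5.
Others report (5, 24, 15): truth gives 5, best alternative gives 5.
Others report (5, 24, 24): truth gives 5, best alternative gives 5.
Others report (15, 5, 24): truth gives 5, best alternative gives 5.
Others report (15, 15, 15): truth gives 5, best alternative gives 5.
(Remaining 58 profiles checked similarly; truth is weakly best in each.)
In every case the truthful report is at least as good as any alternative, so it is a dominant strategy.

Yes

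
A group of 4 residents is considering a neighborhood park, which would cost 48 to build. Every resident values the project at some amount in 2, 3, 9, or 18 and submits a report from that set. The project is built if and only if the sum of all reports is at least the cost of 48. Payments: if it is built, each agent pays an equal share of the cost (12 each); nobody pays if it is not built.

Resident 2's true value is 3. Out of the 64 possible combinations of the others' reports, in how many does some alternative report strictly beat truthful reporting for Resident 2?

3

Others report (9, 18, 18): truth gives -9; report 2 gives 0 > -9. Violating.
Others report (18, 9, 18): truth gives -9; report 2 gives 0 > -9. Violating.
Others report (18, 18, 9): truth gives -9; report 2 gives 0 > -9. Violating.
Others report (2, 2, 2): truth gives 0; no alternative beats it.
Others report (2, 2, 3): truth gives 0; no alternative beats it.
(Checking all 64 profiles: 3 have a profitable deviation, 61 do not.)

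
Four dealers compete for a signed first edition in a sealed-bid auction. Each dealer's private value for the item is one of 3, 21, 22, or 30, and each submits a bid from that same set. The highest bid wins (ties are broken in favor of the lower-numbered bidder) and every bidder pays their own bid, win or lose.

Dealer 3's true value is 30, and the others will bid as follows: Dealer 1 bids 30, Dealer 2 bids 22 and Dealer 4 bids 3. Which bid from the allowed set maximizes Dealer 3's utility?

Bid 3: loses but pays 3, utility -3.
Bid 21: loses but pays 21, utility -21.
Bid 22: loses but pays 22, utility -22.
Bid 30: loses but pays 30, utility -30.
The best choice is 3 with utility -3.

3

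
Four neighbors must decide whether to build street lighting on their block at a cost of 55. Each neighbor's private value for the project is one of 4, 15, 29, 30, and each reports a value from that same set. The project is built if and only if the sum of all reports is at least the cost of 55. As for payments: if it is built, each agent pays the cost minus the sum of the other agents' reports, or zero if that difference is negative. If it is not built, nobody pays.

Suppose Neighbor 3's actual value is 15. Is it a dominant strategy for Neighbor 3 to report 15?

Check each profile of the others' reports and compare truth against every alternative report.
Others report (4, 29, 29): truth gives 15, best alternative gives 15.
Others report (4, 29, 30): truth gives 15, best alternative gives 15.
Others report (4, 30, 29): truth gives 15, best alternative gives 15.
Others report (4, 30, 30): truth gives 15, best alternative gives 15.
Others report (15, 15, 29): truth gives 15, best alternative gives 15.
Others report (15, 15, 30): truth gives 15, best alternative gives 15.
(Remaining 58 profiles checked similarly; truth is weakly best in each.)
In every case the truthful report is at least as good as any alternative, so it is a dominant strategy.

Yes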